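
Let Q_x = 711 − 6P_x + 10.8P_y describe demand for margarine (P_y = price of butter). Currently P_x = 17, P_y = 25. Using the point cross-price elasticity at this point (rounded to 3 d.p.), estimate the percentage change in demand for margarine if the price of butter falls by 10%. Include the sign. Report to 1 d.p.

At P_x = 17, P_y = 25: Q_x = 879.
∂Q_x/∂P_y = 10.8.
ε = (∂Q_x/∂P_y)(P_y/Q_x) = 10.8000 × 25/879 ≈ 0.307.
%ΔQ_x ≈ ε × %ΔP_y = 0.307 × (-10%) = -3.1%.

-3.1%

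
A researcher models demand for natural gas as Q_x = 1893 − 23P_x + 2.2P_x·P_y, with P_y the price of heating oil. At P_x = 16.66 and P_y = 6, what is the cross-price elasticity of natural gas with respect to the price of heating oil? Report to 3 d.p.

0.127

At P_x = 16.66 and P_y = 6: Q_x = 1729.732.
∂Q_x/∂P_y = 2.2P_x = 2.2(16.66) = 36.6520.
ε = (∂Q_x/∂P_y)(P_y/Q_x) = 36.6520 × (6/1729.732) ≈ 0.127.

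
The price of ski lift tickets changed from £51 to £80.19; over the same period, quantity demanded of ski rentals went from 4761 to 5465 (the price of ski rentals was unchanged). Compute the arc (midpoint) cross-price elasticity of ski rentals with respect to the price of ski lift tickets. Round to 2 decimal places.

0.31

ΔQ_A = 5465 − 4761 = 704; ΔP_B = 80.19 − 51 = 29.19.
Midpoints: Q̄_A = 5113.0, P̄_B = 65.59.
ε = (ΔQ_A/Q̄_A)/(ΔP_B/P̄_B) = (704/5113.0)/(29.19/65.59) ≈ 0.31.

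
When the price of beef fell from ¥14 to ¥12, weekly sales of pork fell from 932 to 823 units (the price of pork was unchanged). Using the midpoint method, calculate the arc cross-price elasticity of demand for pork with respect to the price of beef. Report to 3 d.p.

0.807

ΔQ_A = 823 − 932 = -109; ΔP_B = 12 − 14 = -2.
Midpoints: Q̄_A = 877.5, P̄_B = 13.00.
ε = (ΔQ_A/Q̄_A)/(ΔP_B/P̄_B) = (-109/877.5)/(-2/13.00) ≈ 0.807.
ε > 0: pork and beef are substitutes.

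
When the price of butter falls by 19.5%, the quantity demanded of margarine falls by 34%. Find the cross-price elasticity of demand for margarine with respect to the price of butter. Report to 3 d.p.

ε = (%ΔQ of margarine) / (%ΔP of butter) = (-34%) / (-19.5%) ≈ 1.744.
Positive cross-price elasticity: substitutes.

1.744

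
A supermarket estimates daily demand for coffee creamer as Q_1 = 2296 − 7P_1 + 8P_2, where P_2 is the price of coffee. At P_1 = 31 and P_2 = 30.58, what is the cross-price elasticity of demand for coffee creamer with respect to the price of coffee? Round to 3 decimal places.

0.105

At P_1 = 31 and P_2 = 30.58: Q_1 = 2323.64.
∂Q_1/∂P_2 = 8.
ε = (∂Q_1/∂P_2)(P_2/Q_1) = 8 × (30.58/2323.64) ≈ 0.105.
Since ε > 0, coffee creamer and coffee are substitutes.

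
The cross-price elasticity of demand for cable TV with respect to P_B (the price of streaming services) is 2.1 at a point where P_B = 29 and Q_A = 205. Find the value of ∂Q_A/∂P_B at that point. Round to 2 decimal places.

14.84

ε = (∂Q_A/∂P_B)·(P_B/Q_A) ⇒ ∂Q_A/∂P_B = ε·Q_A/P_B = 2.1 × 205/29 ≈ 14.84.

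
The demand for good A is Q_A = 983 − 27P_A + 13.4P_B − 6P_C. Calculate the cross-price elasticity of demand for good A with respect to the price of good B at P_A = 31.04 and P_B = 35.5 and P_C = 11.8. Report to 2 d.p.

0.87

At P_A = 31.04 and P_B = 35.5 and P_C = 11.8: Q_A = 549.82.
∂Q_A/∂P_B = 13.4.
ε = (∂Q_A/∂P_B)(P_B/Q_A) = 13.4 × (35.5/549.82) ≈ 0.87.
Since ε > 0, good A and good B are substitutes.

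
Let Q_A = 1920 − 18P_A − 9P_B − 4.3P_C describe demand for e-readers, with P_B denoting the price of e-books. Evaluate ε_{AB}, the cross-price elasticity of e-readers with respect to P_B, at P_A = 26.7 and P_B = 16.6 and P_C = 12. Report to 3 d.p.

-0.121

At P_A = 26.7 and P_B = 16.6 and P_C = 12: Q_A = 1238.4.
∂Q_A/∂P_B = -9.
ε = (∂Q_A/∂P_B)(P_B/Q_A) = -9 × (16.6/1238.4) ≈ -0.121.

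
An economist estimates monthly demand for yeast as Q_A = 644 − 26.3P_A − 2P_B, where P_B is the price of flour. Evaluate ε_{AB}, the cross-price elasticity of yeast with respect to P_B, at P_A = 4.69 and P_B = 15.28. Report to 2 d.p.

At P_A = 4.69 and P_B = 15.28: Q_A = 490.093.
∂Q_A/∂P_B = -2.
ε = (∂Q_A/∂P_B)(P_B/Q_A) = -2 × (15.28/490.093) ≈ -0.06.
Since ε < 0, yeast and flour are complements.

-0.06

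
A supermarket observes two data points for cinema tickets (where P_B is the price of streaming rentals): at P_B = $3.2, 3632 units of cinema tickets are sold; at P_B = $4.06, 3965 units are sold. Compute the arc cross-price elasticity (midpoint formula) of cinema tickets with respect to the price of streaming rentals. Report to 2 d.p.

0.37

ΔQ_A = 3965 − 3632 = 333; ΔP_B = 4.06 − 3.2 = 0.86.
Midpoints: Q̄_A = 3798.5, P̄_B = 3.63.
ε = (ΔQ_A/Q̄_A)/(ΔP_B/P̄_B) = (333/3798.5)/(0.86/3.63) ≈ 0.37.
ε > 0: cinema tickets and streaming rentals are substitutes.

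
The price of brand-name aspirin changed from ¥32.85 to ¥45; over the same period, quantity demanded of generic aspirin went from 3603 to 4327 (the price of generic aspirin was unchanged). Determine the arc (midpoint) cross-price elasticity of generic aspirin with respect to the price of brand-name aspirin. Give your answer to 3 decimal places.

ΔQ_A = 4327 − 3603 = 724; ΔP_B = 45 − 32.85 = 12.15.
Midpoints: Q̄_A = 3965.0, P̄_B = 38.92.
ε = (ΔQ_A/Q̄_A)/(ΔP_B/P̄_B) = (724/3965.0)/(12.15/38.92) ≈ 0.585.
ε > 0: generic aspirin and brand-name aspirin are substitutes.

0.585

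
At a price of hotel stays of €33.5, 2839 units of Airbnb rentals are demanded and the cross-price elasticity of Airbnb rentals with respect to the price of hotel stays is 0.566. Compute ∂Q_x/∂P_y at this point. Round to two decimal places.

ε = (∂Q_x/∂P_y)·(P_y/Q_x) ⇒ ∂Q_x/∂P_y = ε·Q_x/P_y = 0.566 × 2839/33.5 ≈ 47.97.

47.97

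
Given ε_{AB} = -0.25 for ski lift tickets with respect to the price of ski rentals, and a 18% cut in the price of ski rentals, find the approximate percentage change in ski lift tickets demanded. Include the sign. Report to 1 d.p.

%ΔQ ≈ ε × %ΔP of ski rentals = -0.25 × (-18%) = 4.5%.

4.5%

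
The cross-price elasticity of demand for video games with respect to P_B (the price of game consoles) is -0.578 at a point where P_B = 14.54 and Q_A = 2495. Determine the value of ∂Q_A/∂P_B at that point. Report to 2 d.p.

ε = (∂Q_A/∂P_B)·(P_B/Q_A) ⇒ ∂Q_A/∂P_B = ε·Q_A/P_B = -0.578 × 2495/14.54 ≈ -99.18.

-99.18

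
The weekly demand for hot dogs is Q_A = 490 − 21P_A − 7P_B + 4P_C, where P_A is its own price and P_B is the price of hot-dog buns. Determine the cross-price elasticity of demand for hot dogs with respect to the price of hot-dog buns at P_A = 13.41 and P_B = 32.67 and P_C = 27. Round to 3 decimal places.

At P_A = 13.41 and P_B = 32.67 and P_C = 27: Q_A = 87.7.
∂Q_A/∂P_B = -7.
ε = (∂Q_A/∂P_B)(P_B/Q_A) = -7 × (32.67/87.7) ≈ -2.608.
Since ε < 0, hot dogs and hot-dog buns are complements.

-2.608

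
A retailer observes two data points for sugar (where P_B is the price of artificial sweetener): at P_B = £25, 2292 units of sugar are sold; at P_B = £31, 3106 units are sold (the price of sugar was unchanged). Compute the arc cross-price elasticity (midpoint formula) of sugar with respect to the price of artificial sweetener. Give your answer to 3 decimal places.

1.407

ΔQ_A = 3106 − 2292 = 814; ΔP_B = 31 − 25 = 6.
Midpoints: Q̄_A = 2699.0, P̄_B = 28.00.
ε = (ΔQ_A/Q̄_A)/(ΔP_B/P̄_B) = (814/2699.0)/(6/28.00) ≈ 1.407.
ε > 0: sugar and artificial sweetener are substitutes.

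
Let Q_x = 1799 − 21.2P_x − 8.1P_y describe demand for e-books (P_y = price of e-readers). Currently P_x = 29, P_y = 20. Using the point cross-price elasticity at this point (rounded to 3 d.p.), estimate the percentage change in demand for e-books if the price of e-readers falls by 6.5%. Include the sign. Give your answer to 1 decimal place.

1.0%

At P_x = 29, P_y = 20: Q_x = 1022.2.
∂Q_x/∂P_y = -8.1.
ε = (∂Q_x/∂P_y)(P_y/Q_x) = -8.1000 × 20/1022.2 ≈ -0.158.
%ΔQ_x ≈ ε × %ΔP_y = -0.158 × (-6.5%) = 1.0%.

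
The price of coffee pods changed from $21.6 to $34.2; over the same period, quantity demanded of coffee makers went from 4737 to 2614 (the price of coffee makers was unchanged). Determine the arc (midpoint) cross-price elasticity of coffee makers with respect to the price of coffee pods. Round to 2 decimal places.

-1.28

ΔQ_A = 2614 − 4737 = -2123; ΔP_B = 34.2 − 21.6 = 12.6.
Midpoints: Q̄_A = 3675.5, P̄_B = 27.90.
ε = (ΔQ_A/Q̄_A)/(ΔP_B/P̄_B) = (-2123/3675.5)/(12.6/27.90) ≈ -1.28.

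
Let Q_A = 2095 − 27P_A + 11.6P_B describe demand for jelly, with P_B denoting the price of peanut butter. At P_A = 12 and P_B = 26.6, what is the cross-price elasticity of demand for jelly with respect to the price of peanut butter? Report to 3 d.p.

0.148

At P_A = 12 and P_B = 26.6: Q_A = 2079.56.
∂Q_A/∂P_B = 11.6.
ε = (∂Q_A/∂P_B)(P_B/Q_A) = 11.6 × (26.6/2079.56) ≈ 0.148.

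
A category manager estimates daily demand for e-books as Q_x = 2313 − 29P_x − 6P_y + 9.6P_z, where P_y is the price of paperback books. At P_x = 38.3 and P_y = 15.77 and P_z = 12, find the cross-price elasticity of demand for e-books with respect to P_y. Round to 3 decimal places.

-0.077

At P_x = 38.3 and P_y = 15.77 and P_z = 12: Q_x = 1222.88.
∂Q_x/∂P_y = -6.
ε = (∂Q_x/∂P_y)(P_y/Q_x) = -6 × (15.77/1222.88) ≈ -0.077.
Since ε < 0, e-books and paperback books are complements.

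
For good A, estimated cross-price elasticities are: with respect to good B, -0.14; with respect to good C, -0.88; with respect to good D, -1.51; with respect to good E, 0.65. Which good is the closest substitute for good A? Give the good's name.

good E

Substitutes have ε > 0. Among the positive values, 0.65 (good E) is largest.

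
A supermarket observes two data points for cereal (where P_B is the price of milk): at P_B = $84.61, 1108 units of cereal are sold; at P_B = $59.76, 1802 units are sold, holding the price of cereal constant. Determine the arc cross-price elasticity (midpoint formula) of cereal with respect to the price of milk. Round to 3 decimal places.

-1.386

ΔQ_A = 1802 − 1108 = 694; ΔP_B = 59.76 − 84.61 = -24.85.
Midpoints: Q̄_A = 1455.0, P̄_B = 72.19.
ε = (ΔQ_A/Q̄_A)/(ΔP_B/P̄_B) = (694/1455.0)/(-24.85/72.19) ≈ -1.386.
ε < 0: cereal and milk are complements.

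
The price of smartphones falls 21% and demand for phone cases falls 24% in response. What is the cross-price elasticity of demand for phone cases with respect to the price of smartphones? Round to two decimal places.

1.14

ε = (%ΔQ of phone cases) / (%ΔP of smartphones) = (-24%) / (-21%) ≈ 1.14.
Positive cross-price elasticity: substitutes.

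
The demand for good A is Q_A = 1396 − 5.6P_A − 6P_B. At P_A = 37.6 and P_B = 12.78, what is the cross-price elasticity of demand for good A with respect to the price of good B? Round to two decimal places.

At P_A = 37.6 and P_B = 12.78: Q_A = 1108.76.
∂Q_A/∂P_B = -6.
ε = (∂Q_A/∂P_B)(P_B/Q_A) = -6 × (12.78/1108.76) ≈ -0.07.
Since ε < 0, good A and good B are complements.

-0.07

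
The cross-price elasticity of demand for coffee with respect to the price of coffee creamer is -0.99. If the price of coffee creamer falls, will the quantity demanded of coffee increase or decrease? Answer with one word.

ε < 0 and the price of coffee creamer falls, so the quantity of coffee moves in the opposite direction: it increases.

increase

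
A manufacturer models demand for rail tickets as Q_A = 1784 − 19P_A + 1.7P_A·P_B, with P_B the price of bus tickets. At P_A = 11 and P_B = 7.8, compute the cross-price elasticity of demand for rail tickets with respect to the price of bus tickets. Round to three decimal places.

At P_A = 11 and P_B = 7.8: Q_A = 1720.86.
∂Q_A/∂P_B = 1.7P_A = 1.7(11) = 18.7000.
ε = (∂Q_A/∂P_B)(P_B/Q_A) = 18.7000 × (7.8/1720.86) ≈ 0.085.
ε > 0: substitutes.

0.085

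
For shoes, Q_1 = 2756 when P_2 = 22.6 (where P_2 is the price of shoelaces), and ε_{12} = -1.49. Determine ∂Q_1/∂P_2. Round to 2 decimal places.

ε = (∂Q_1/∂P_2)·(P_2/Q_1) ⇒ ∂Q_1/∂P_2 = ε·Q_1/P_2 = -1.49 × 2756/22.6 ≈ -181.70.

-181.70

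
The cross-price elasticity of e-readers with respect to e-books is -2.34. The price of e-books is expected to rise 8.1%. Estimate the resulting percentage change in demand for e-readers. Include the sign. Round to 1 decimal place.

%ΔQ ≈ ε × %ΔP of e-books = -2.34 × (8.1%) = -19.0%.

-19.0%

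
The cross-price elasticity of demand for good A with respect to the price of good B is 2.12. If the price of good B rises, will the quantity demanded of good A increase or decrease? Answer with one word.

ε > 0 and the price of good B rises, so the quantity of good A moves in the same direction: it increases.

increase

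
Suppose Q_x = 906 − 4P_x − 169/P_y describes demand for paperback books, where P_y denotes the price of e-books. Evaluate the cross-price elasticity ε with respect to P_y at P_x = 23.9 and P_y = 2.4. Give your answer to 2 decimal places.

0.10

At P_x = 23.9 and P_y = 2.4: Q_x = 739.983.
∂Q_x/∂P_y = 169/P_y² = 29.3403.
ε = (∂Q_x/∂P_y)(P_y/Q_x) = 29.3403 × (2.4/739.983) ≈ 0.10.
ε > 0: substitutes.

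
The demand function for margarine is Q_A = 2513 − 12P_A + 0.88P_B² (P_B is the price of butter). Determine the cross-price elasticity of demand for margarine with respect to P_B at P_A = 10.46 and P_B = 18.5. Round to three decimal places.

0.224

At P_A = 10.46 and P_B = 18.5: Q_A = 2688.66.
∂Q_A/∂P_B = 1.76P_B = 1.76(18.5) = 32.5600.
ε = (∂Q_A/∂P_B)(P_B/Q_A) = 32.5600 × (18.5/2688.66) ≈ 0.224.
ε > 0: substitutes.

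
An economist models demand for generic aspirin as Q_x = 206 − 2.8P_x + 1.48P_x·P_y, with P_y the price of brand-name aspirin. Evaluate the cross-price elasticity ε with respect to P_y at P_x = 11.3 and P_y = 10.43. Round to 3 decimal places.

0.500

At P_x = 11.3 and P_y = 10.43: Q_x = 348.791.
∂Q_x/∂P_y = 1.48P_x = 1.48(11.3) = 16.7240.
ε = (∂Q_x/∂P_y)(P_y/Q_x) = 16.7240 × (10.43/348.791) ≈ 0.500.
ε > 0: substitutes.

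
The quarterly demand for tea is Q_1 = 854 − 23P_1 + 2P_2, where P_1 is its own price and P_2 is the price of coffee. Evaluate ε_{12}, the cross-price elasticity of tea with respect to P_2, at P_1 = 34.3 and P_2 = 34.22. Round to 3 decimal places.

0.513

At P_1 = 34.3 and P_2 = 34.22: Q_1 = 133.54.
∂Q_1/∂P_2 = 2.
ε = (∂Q_1/∂P_2)(P_2/Q_1) = 2 × (34.22/133.54) ≈ 0.513.
Since ε > 0, tea and coffee are substitutes.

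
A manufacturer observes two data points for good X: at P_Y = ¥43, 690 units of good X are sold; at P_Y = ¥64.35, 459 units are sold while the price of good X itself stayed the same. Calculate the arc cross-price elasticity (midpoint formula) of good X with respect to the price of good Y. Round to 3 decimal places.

-1.011

ΔQ_X = 459 − 690 = -231; ΔP_Y = 64.35 − 43 = 21.35.
Midpoints: Q̄_X = 574.5, P̄_Y = 53.67.
ε = (ΔQ_X/Q̄_X)/(ΔP_Y/P̄_Y) = (-231/574.5)/(21.35/53.67) ≈ -1.011.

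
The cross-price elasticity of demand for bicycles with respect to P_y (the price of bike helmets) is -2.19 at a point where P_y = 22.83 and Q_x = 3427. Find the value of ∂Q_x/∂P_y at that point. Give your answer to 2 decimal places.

-328.74

ε = (∂Q_x/∂P_y)·(P_y/Q_x) ⇒ ∂Q_x/∂P_y = ε·Q_x/P_y = -2.19 × 3427/22.83 ≈ -328.74.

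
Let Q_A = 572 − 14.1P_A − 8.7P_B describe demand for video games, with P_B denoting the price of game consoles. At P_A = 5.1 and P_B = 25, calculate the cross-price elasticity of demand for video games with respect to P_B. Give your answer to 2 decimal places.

At P_A = 5.1 and P_B = 25: Q_A = 282.59.
∂Q_A/∂P_B = -8.7.
ε = (∂Q_A/∂P_B)(P_B/Q_A) = -8.7 × (25/282.59) ≈ -0.77.

-0.77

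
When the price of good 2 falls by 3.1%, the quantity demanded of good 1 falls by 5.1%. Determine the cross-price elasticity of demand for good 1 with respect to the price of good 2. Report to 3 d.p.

ε = (%ΔQ of good 1) / (%ΔP of good 2) = (-5.1%) / (-3.1%) ≈ 1.645.
Positive cross-price elasticity: substitutes.

1.645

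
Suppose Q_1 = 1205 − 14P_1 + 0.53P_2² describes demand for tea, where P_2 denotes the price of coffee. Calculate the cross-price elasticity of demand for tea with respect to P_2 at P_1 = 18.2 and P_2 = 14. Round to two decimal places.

0.20

At P_1 = 18.2 and P_2 = 14: Q_1 = 1054.08.
∂Q_1/∂P_2 = 1.06P_2 = 1.06(14) = 14.8400.
ε = (∂Q_1/∂P_2)(P_2/Q_1) = 14.8400 × (14/1054.08) ≈ 0.20.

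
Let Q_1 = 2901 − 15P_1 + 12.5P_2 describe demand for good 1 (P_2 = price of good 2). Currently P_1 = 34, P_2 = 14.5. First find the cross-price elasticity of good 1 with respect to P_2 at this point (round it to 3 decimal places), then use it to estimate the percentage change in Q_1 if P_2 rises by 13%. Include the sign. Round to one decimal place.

0.9%

At P_1 = 34, P_2 = 14.5: Q_1 = 2572.25.
∂Q_1/∂P_2 = 12.5.
ε = (∂Q_1/∂P_2)(P_2/Q_1) = 12.5000 × 14.5/2572.25 ≈ 0.070.
%ΔQ_1 ≈ ε × %ΔP_2 = 0.070 × (13%) = 0.9%.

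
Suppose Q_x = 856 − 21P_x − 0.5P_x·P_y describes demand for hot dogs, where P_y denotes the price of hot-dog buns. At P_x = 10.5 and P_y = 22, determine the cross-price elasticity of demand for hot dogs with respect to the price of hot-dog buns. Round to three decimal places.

At P_x = 10.5 and P_y = 22: Q_x = 520.
∂Q_x/∂P_y = -0.5P_x = -0.5(10.5) = -5.2500.
ε = (∂Q_x/∂P_y)(P_y/Q_x) = -5.2500 × (22/520) ≈ -0.222.

-0.222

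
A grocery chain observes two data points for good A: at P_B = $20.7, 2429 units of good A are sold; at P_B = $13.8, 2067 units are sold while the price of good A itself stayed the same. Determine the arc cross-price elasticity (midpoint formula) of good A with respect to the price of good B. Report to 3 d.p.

ΔQ_A = 2067 − 2429 = -362; ΔP_B = 13.8 − 20.7 = -6.9.
Midpoints: Q̄_A = 2248.0, P̄_B = 17.25.
ε = (ΔQ_A/Q̄_A)/(ΔP_B/P̄_B) = (-362/2248.0)/(-6.9/17.25) ≈ 0.403.

0.403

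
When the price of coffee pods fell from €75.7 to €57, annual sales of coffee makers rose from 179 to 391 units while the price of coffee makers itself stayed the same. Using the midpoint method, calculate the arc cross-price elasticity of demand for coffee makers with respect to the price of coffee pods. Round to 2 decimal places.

-2.64

ΔQ_A = 391 − 179 = 212; ΔP_B = 57 − 75.7 = -18.7.
Midpoints: Q̄_A = 285.0, P̄_B = 66.35.
ε = (ΔQ_A/Q̄_A)/(ΔP_B/P̄_B) = (212/285.0)/(-18.7/66.35) ≈ -2.64.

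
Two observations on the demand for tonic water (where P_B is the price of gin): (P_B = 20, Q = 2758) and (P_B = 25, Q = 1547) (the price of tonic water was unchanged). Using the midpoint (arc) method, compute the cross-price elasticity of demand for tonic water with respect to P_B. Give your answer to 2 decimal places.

-2.53

ΔQ_A = 1547 − 2758 = -1211; ΔP_B = 25 − 20 = 5.
Midpoints: Q̄_A = 2152.5, P̄_B = 22.50.
ε = (ΔQ_A/Q̄_A)/(ΔP_B/P̄_B) = (-1211/2152.5)/(5/22.50) ≈ -2.53.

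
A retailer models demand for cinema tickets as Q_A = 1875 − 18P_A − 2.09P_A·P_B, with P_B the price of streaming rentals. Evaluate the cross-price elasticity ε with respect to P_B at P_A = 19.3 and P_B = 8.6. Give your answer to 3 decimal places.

-0.294

At P_A = 19.3 and P_B = 8.6: Q_A = 1180.702.
∂Q_A/∂P_B = -2.09P_A = -2.09(19.3) = -40.3370.
ε = (∂Q_A/∂P_B)(P_B/Q_A) = -40.3370 × (8.6/1180.702) ≈ -0.294.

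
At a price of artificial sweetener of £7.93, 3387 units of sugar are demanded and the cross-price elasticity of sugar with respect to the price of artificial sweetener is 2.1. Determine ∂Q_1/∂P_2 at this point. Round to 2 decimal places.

ε = (∂Q_1/∂P_2)·(P_2/Q_1) ⇒ ∂Q_1/∂P_2 = ε·Q_1/P_2 = 2.1 × 3387/7.93 ≈ 896.94.

896.94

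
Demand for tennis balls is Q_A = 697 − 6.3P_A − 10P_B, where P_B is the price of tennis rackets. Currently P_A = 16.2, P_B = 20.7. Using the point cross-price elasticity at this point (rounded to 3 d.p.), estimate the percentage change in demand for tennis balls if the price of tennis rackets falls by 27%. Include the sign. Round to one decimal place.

14.4%

At P_A = 16.2, P_B = 20.7: Q_A = 387.94.
∂Q_A/∂P_B = -10.
ε = (∂Q_A/∂P_B)(P_B/Q_A) = -10.0000 × 20.7/387.94 ≈ -0.534.
%ΔQ_A ≈ ε × %ΔP_B = -0.534 × (-27%) = 14.4%.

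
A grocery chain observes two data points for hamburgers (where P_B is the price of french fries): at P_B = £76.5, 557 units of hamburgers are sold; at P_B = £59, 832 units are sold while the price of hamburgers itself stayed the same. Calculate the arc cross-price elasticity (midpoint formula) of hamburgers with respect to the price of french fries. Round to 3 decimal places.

ΔQ_A = 832 − 557 = 275; ΔP_B = 59 − 76.5 = -17.5.
Midpoints: Q̄_A = 694.5, P̄_B = 67.75.
ε = (ΔQ_A/Q̄_A)/(ΔP_B/P̄_B) = (275/694.5)/(-17.5/67.75) ≈ -1.533.
ε < 0: hamburgers and french fries are complements.

-1.533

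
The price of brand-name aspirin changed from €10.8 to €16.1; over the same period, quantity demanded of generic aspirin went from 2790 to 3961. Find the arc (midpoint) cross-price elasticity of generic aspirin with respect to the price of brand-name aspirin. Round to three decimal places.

ΔQ_A = 3961 − 2790 = 1171; ΔP_B = 16.1 − 10.8 = 5.3.
Midpoints: Q̄_A = 3375.5, P̄_B = 13.45.
ε = (ΔQ_A/Q̄_A)/(ΔP_B/P̄_B) = (1171/3375.5)/(5.3/13.45) ≈ 0.880.

0.880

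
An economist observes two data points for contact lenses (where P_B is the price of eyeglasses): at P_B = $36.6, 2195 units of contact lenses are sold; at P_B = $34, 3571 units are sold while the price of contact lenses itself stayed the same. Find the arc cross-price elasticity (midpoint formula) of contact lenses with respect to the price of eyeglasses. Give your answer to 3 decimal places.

ΔQ_A = 3571 − 2195 = 1376; ΔP_B = 34 − 36.6 = -2.6.
Midpoints: Q̄_A = 2883.0, P̄_B = 35.30.
ε = (ΔQ_A/Q̄_A)/(ΔP_B/P̄_B) = (1376/2883.0)/(-2.6/35.30) ≈ -6.480.
ε < 0: contact lenses and eyeglasses are complements.

-6.480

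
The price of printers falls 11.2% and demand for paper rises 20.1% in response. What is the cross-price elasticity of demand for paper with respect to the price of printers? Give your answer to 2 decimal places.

ε = (%ΔQ of paper) / (%ΔP of printers) = (20.1%) / (-11.2%) ≈ -1.79.

-1.79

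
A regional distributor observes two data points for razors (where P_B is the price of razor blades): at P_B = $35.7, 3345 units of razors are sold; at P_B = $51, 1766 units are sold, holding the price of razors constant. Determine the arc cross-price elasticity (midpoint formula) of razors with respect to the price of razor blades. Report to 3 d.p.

-1.751

ΔQ_A = 1766 − 3345 = -1579; ΔP_B = 51 − 35.7 = 15.3.
Midpoints: Q̄_A = 2555.5, P̄_B = 43.35.
ε = (ΔQ_A/Q̄_A)/(ΔP_B/P̄_B) = (-1579/2555.5)/(15.3/43.35) ≈ -1.751.
ε < 0: razors and razor blades are complements.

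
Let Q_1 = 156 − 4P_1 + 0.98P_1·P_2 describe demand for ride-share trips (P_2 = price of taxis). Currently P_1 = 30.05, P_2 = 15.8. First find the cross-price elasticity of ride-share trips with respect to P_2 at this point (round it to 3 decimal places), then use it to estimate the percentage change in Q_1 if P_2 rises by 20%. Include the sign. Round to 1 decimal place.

At P_1 = 30.05, P_2 = 15.8: Q_1 = 501.094.
∂Q_1/∂P_2 = 0.98P_1 = 29.4490.
ε = (∂Q_1/∂P_2)(P_2/Q_1) = 29.4490 × 15.8/501.094 ≈ 0.929.
%ΔQ_1 ≈ ε × %ΔP_2 = 0.929 × (20%) = 18.6%.

18.6%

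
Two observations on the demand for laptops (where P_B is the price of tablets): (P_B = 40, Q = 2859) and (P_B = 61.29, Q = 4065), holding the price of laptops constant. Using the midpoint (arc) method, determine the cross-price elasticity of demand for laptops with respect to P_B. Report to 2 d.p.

ΔQ_A = 4065 − 2859 = 1206; ΔP_B = 61.29 − 40 = 21.29.
Midpoints: Q̄_A = 3462.0, P̄_B = 50.64.
ε = (ΔQ_A/Q̄_A)/(ΔP_B/P̄_B) = (1206/3462.0)/(21.29/50.64) ≈ 0.83.
ε > 0: laptops and tablets are substitutes.

0.83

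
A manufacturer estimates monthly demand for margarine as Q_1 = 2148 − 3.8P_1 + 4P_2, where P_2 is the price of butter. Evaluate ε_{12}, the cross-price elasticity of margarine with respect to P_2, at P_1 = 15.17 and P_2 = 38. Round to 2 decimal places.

At P_1 = 15.17 and P_2 = 38: Q_1 = 2242.354.
∂Q_1/∂P_2 = 4.
ε = (∂Q_1/∂P_2)(P_2/Q_1) = 4 × (38/2242.354) ≈ 0.07.

0.07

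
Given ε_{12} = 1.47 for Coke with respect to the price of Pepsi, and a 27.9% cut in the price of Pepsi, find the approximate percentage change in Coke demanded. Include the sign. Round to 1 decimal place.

-41.0%

%ΔQ ≈ ε × %ΔP of Pepsi = 1.47 × (-27.9%) = -41.0%.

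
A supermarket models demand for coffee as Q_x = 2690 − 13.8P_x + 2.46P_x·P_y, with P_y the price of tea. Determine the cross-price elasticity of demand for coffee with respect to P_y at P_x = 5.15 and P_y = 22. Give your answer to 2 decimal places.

At P_x = 5.15 and P_y = 22: Q_x = 2897.648.
∂Q_x/∂P_y = 2.46P_x = 2.46(5.15) = 12.6690.
ε = (∂Q_x/∂P_y)(P_y/Q_x) = 12.6690 × (22/2897.648) ≈ 0.10.

0.10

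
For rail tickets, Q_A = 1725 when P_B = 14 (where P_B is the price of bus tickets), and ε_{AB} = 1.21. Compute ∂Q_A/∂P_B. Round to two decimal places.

ε = (∂Q_A/∂P_B)·(P_B/Q_A) ⇒ ∂Q_A/∂P_B = ε·Q_A/P_B = 1.21 × 1725/14 ≈ 149.09.

149.09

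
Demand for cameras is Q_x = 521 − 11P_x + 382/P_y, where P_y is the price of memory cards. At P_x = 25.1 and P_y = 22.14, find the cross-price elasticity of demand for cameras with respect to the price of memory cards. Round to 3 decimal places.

-0.066

At P_x = 25.1 and P_y = 22.14: Q_x = 262.154.
∂Q_x/∂P_y = −382/P_y² = -0.7793.
ε = (∂Q_x/∂P_y)(P_y/Q_x) = -0.7793 × (22.14/262.154) ≈ -0.066.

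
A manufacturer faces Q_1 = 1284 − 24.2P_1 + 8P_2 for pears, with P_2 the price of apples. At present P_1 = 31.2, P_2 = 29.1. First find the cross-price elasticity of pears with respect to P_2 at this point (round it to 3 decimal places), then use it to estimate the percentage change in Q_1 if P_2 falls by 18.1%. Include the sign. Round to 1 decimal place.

-5.5%

At P_1 = 31.2, P_2 = 29.1: Q_1 = 761.76.
∂Q_1/∂P_2 = 8.
ε = (∂Q_1/∂P_2)(P_2/Q_1) = 8.0000 × 29.1/761.76 ≈ 0.306.
%ΔQ_1 ≈ ε × %ΔP_2 = 0.306 × (-18.1%) = -5.5%.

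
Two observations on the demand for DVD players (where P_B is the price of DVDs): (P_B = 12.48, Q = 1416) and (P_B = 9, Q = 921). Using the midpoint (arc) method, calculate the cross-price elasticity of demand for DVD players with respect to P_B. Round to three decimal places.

1.307

ΔQ_A = 921 − 1416 = -495; ΔP_B = 9 − 12.48 = -3.48.
Midpoints: Q̄_A = 1168.5, P̄_B = 10.74.
ε = (ΔQ_A/Q̄_A)/(ΔP_B/P̄_B) = (-495/1168.5)/(-3.48/10.74) ≈ 1.307.
ε > 0: DVD players and DVDs are substitutes.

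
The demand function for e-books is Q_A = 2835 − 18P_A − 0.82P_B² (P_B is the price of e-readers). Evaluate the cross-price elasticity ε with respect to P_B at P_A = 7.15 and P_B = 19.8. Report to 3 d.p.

-0.270

At P_A = 7.15 and P_B = 19.8: Q_A = 2384.827.
∂Q_A/∂P_B = -1.64P_B = -1.64(19.8) = -32.4720.
ε = (∂Q_A/∂P_B)(P_B/Q_A) = -32.4720 × (19.8/2384.827) ≈ -0.270.
ε < 0: complements.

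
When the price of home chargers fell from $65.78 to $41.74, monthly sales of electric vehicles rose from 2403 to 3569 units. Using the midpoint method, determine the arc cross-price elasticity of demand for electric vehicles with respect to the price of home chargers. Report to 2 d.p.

ΔQ_A = 3569 − 2403 = 1166; ΔP_B = 41.74 − 65.78 = -24.04.
Midpoints: Q̄_A = 2986.0, P̄_B = 53.76.
ε = (ΔQ_A/Q̄_A)/(ΔP_B/P̄_B) = (1166/2986.0)/(-24.04/53.76) ≈ -0.87.

-0.87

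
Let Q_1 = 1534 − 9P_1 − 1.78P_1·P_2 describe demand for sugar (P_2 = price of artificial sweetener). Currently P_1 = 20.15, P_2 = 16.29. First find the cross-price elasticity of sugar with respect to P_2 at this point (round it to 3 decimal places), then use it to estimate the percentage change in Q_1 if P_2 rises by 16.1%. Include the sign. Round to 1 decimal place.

-12.2%

At P_1 = 20.15, P_2 = 16.29: Q_1 = 768.377.
∂Q_1/∂P_2 = -1.78P_1 = -35.8670.
ε = (∂Q_1/∂P_2)(P_2/Q_1) = -35.8670 × 16.29/768.377 ≈ -0.760.
%ΔQ_1 ≈ ε × %ΔP_2 = -0.760 × (16.1%) = -12.2%.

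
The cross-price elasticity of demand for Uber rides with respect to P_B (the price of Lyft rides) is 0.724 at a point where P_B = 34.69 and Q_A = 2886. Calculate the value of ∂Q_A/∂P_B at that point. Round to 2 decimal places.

60.23

ε = (∂Q_A/∂P_B)·(P_B/Q_A) ⇒ ∂Q_A/∂P_B = ε·Q_A/P_B = 0.724 × 2886/34.69 ≈ 60.23.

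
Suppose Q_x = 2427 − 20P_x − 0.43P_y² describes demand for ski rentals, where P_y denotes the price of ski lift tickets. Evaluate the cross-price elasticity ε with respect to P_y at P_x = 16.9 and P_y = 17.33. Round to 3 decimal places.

-0.132

At P_x = 16.9 and P_y = 17.33: Q_x = 1959.859.
∂Q_x/∂P_y = -0.86P_y = -0.86(17.33) = -14.9038.
ε = (∂Q_x/∂P_y)(P_y/Q_x) = -14.9038 × (17.33/1959.859) ≈ -0.132.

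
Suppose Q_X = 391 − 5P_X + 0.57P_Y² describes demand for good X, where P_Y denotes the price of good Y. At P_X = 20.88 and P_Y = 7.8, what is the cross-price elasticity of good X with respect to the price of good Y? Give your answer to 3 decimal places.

At P_X = 20.88 and P_Y = 7.8: Q_X = 321.279.
∂Q_X/∂P_Y = 1.14P_Y = 1.14(7.8) = 8.8920.
ε = (∂Q_X/∂P_Y)(P_Y/Q_X) = 8.8920 × (7.8/321.279) ≈ 0.216.

0.216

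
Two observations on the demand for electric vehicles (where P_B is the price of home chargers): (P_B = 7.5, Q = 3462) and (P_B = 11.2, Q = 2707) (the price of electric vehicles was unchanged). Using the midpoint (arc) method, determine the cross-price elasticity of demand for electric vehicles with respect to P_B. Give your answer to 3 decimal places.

ΔQ_A = 2707 − 3462 = -755; ΔP_B = 11.2 − 7.5 = 3.7.
Midpoints: Q̄_A = 3084.5, P̄_B = 9.35.
ε = (ΔQ_A/Q̄_A)/(ΔP_B/P̄_B) = (-755/3084.5)/(3.7/9.35) ≈ -0.619.

-0.619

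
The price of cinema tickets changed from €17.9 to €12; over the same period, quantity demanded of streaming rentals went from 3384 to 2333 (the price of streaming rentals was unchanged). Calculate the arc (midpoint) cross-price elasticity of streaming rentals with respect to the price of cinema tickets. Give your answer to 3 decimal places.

ΔQ_A = 2333 − 3384 = -1051; ΔP_B = 12 − 17.9 = -5.9.
Midpoints: Q̄_A = 2858.5, P̄_B = 14.95.
ε = (ΔQ_A/Q̄_A)/(ΔP_B/P̄_B) = (-1051/2858.5)/(-5.9/14.95) ≈ 0.932.

0.932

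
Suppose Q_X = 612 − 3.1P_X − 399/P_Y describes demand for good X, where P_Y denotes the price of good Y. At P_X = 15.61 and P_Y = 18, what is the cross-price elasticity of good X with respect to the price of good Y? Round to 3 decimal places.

0.041

At P_X = 15.61 and P_Y = 18: Q_X = 541.442.
∂Q_X/∂P_Y = 399/P_Y² = 1.2315.
ε = (∂Q_X/∂P_Y)(P_Y/Q_X) = 1.2315 × (18/541.442) ≈ 0.041.
ε > 0: substitutes.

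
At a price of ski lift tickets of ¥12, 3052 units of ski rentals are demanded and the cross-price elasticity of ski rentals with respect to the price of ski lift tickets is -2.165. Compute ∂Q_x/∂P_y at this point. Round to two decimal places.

-550.63

ε = (∂Q_x/∂P_y)·(P_y/Q_x) ⇒ ∂Q_x/∂P_y = ε·Q_x/P_y = -2.165 × 3052/12 ≈ -550.63.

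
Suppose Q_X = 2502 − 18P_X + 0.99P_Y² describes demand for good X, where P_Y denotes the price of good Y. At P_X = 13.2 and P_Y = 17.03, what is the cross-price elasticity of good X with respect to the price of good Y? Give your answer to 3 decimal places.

At P_X = 13.2 and P_Y = 17.03: Q_X = 2551.521.
∂Q_X/∂P_Y = 1.98P_Y = 1.98(17.03) = 33.7194.
ε = (∂Q_X/∂P_Y)(P_Y/Q_X) = 33.7194 × (17.03/2551.521) ≈ 0.225.

0.225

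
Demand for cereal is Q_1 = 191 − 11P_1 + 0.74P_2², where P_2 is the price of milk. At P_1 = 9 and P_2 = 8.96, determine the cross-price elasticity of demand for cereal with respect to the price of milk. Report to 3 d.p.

0.785

At P_1 = 9 and P_2 = 8.96: Q_1 = 151.408.
∂Q_1/∂P_2 = 1.48P_2 = 1.48(8.96) = 13.2608.
ε = (∂Q_1/∂P_2)(P_2/Q_1) = 13.2608 × (8.96/151.408) ≈ 0.785.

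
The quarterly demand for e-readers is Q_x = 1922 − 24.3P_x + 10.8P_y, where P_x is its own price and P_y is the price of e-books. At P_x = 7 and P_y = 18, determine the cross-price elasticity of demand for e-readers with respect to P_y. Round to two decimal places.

0.10

At P_x = 7 and P_y = 18: Q_x = 1946.3.
∂Q_x/∂P_y = 10.8.
ε = (∂Q_x/∂P_y)(P_y/Q_x) = 10.8 × (18/1946.3) ≈ 0.10.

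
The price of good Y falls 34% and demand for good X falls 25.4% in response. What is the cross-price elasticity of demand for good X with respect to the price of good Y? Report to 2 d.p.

0.75

ε = (%ΔQ of good X) / (%ΔP of good Y) = (-25.4%) / (-34%) ≈ 0.75.
Positive cross-price elasticity: substitutes.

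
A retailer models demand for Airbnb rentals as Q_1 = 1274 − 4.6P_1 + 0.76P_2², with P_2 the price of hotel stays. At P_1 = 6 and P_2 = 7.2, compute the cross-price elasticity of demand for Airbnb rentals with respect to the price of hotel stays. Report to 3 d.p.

At P_1 = 6 and P_2 = 7.2: Q_1 = 1285.798.
∂Q_1/∂P_2 = 1.52P_2 = 1.52(7.2) = 10.9440.
ε = (∂Q_1/∂P_2)(P_2/Q_1) = 10.9440 × (7.2/1285.798) ≈ 0.061.
ε > 0: substitutes.

0.061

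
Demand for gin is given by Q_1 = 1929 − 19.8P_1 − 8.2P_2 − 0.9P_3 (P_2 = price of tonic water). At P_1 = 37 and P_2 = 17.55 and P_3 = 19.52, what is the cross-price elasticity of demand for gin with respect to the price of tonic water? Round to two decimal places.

At P_1 = 37 and P_2 = 17.55 and P_3 = 19.52: Q_1 = 1034.922.
∂Q_1/∂P_2 = -8.2.
ε = (∂Q_1/∂P_2)(P_2/Q_1) = -8.2 × (17.55/1034.922) ≈ -0.14.
Since ε < 0, gin and tonic water are complements.

-0.14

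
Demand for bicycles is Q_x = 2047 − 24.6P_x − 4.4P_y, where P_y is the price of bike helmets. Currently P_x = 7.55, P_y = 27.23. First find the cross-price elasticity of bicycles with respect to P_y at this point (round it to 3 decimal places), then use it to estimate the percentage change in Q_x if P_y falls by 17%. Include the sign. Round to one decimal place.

At P_x = 7.55, P_y = 27.23: Q_x = 1741.458.
∂Q_x/∂P_y = -4.4.
ε = (∂Q_x/∂P_y)(P_y/Q_x) = -4.4000 × 27.23/1741.458 ≈ -0.069.
%ΔQ_x ≈ ε × %ΔP_y = -0.069 × (-17%) = 1.2%.

1.2%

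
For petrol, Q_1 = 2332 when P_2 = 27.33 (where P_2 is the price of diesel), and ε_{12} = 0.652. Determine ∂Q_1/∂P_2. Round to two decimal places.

ε = (∂Q_1/∂P_2)·(P_2/Q_1) ⇒ ∂Q_1/∂P_2 = ε·Q_1/P_2 = 0.652 × 2332/27.33 ≈ 55.63.

55.63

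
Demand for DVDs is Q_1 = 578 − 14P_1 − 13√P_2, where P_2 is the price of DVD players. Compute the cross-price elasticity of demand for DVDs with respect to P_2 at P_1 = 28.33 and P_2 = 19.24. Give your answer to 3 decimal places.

-0.229

At P_1 = 28.33 and P_2 = 19.24: Q_1 = 124.358.
∂Q_1/∂P_2 = -13/(2√P_2) = -13/(2√19.24) = -1.4819.
ε = (∂Q_1/∂P_2)(P_2/Q_1) = -1.4819 × (19.24/124.358) ≈ -0.229.
ε < 0: complements.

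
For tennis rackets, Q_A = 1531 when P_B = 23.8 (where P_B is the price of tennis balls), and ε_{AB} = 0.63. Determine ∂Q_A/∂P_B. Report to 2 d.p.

ε = (∂Q_A/∂P_B)·(P_B/Q_A) ⇒ ∂Q_A/∂P_B = ε·Q_A/P_B = 0.63 × 1531/23.8 ≈ 40.53.

40.53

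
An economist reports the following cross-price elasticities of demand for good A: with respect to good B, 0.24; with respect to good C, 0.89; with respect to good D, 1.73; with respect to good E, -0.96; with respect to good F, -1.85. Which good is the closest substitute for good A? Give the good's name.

good D

Substitutes have ε > 0. Among the positive values, 1.73 (good D) is largest.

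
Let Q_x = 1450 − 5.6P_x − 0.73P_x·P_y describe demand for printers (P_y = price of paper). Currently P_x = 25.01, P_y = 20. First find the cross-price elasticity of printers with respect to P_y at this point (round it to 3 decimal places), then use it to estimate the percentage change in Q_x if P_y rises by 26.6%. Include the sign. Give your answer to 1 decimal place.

At P_x = 25.01, P_y = 20: Q_x = 944.798.
∂Q_x/∂P_y = -0.73P_x = -18.2573.
ε = (∂Q_x/∂P_y)(P_y/Q_x) = -18.2573 × 20/944.798 ≈ -0.386.
%ΔQ_x ≈ ε × %ΔP_y = -0.386 × (26.6%) = -10.3%.

-10.3%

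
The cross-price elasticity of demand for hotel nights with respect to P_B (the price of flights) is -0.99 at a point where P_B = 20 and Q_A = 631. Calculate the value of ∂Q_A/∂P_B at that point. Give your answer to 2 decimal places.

ε = (∂Q_A/∂P_B)·(P_B/Q_A) ⇒ ∂Q_A/∂P_B = ε·Q_A/P_B = -0.99 × 631/20 ≈ -31.23.

-31.23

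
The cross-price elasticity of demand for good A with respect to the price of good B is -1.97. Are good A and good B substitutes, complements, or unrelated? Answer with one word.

ε = -1.97 < 0, so a higher price of good B lowers demand for good A: complements.

complements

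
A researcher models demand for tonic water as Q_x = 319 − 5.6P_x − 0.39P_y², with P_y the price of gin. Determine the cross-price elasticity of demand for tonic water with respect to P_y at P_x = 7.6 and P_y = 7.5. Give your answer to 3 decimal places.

-0.172

At P_x = 7.6 and P_y = 7.5: Q_x = 254.502.
∂Q_x/∂P_y = -0.78P_y = -0.78(7.5) = -5.8500.
ε = (∂Q_x/∂P_y)(P_y/Q_x) = -5.8500 × (7.5/254.502) ≈ -0.172.
ε < 0: complements.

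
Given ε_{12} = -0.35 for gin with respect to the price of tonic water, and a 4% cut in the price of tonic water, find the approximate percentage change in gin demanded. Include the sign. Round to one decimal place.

%ΔQ ≈ ε × %ΔP of tonic water = -0.35 × (-4%) = 1.4%.
Demand for gin rises by about 1.4%.

1.4%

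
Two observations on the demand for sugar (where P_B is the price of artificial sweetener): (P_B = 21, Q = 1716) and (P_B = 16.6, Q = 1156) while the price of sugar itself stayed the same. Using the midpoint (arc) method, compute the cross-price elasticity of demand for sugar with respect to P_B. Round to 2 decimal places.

ΔQ_A = 1156 − 1716 = -560; ΔP_B = 16.6 − 21 = -4.4.
Midpoints: Q̄_A = 1436.0, P̄_B = 18.80.
ε = (ΔQ_A/Q̄_A)/(ΔP_B/P̄_B) = (-560/1436.0)/(-4.4/18.80) ≈ 1.67.

1.67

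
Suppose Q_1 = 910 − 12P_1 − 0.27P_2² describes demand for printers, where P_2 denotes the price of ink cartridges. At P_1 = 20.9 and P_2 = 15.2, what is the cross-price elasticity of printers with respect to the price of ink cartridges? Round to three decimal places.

-0.209

At P_1 = 20.9 and P_2 = 15.2: Q_1 = 596.819.
∂Q_1/∂P_2 = -0.54P_2 = -0.54(15.2) = -8.2080.
ε = (∂Q_1/∂P_2)(P_2/Q_1) = -8.2080 × (15.2/596.819) ≈ -0.209.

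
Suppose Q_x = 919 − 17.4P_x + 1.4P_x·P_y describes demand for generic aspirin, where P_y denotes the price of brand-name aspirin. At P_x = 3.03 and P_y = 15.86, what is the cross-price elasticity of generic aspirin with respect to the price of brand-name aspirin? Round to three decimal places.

At P_x = 3.03 and P_y = 15.86: Q_x = 933.556.
∂Q_x/∂P_y = 1.4P_x = 1.4(3.03) = 4.2420.
ε = (∂Q_x/∂P_y)(P_y/Q_x) = 4.2420 × (15.86/933.556) ≈ 0.072.

0.072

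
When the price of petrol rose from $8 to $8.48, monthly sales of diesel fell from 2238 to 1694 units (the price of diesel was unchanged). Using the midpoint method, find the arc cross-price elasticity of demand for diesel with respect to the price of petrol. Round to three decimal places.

ΔQ_A = 1694 − 2238 = -544; ΔP_B = 8.48 − 8 = 0.48.
Midpoints: Q̄_A = 1966.0, P̄_B = 8.24.
ε = (ΔQ_A/Q̄_A)/(ΔP_B/P̄_B) = (-544/1966.0)/(0.48/8.24) ≈ -4.750.

-4.750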